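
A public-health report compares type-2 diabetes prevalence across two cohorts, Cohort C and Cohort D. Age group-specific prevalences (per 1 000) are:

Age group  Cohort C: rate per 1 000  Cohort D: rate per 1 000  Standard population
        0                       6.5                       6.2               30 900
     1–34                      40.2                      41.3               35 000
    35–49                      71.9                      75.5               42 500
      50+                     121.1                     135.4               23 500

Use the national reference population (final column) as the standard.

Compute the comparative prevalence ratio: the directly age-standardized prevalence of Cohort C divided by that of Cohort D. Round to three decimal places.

Standard total = 131 900; weights = 0.2343, 0.2654, 0.3222, 0.1782.
Cohort C: 0.2343×6.5 + 0.2654×40.2 + 0.3222×71.9 + 0.1782×121.1 = 56.9329 per 1 000.
Cohort D: 0.2343×6.2 + 0.2654×41.3 + 0.3222×75.5 + 0.1782×135.4 = 60.8622 per 1 000.
Ratio = 56.9329 ÷ 60.8622 = 0.93544.

0.935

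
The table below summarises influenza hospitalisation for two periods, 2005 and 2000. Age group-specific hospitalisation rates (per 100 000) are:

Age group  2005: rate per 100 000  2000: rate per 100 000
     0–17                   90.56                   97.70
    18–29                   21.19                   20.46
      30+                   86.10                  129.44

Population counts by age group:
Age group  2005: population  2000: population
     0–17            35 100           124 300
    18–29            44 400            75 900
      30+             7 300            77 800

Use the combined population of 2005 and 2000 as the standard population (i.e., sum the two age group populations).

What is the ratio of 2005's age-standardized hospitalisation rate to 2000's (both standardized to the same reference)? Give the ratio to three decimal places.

0.837

Combined standard total = 364 800; weights = 0.4370, 0.3298, 0.2333.
2005: 0.4370×90.56 + 0.3298×21.19 + 0.2333×86.10 = 66.6435 per 100 000.
2000: 0.4370×97.70 + 0.3298×20.46 + 0.2333×129.44 = 79.6328 per 100 000.
Ratio = 66.6435 ÷ 79.6328 = 0.83688.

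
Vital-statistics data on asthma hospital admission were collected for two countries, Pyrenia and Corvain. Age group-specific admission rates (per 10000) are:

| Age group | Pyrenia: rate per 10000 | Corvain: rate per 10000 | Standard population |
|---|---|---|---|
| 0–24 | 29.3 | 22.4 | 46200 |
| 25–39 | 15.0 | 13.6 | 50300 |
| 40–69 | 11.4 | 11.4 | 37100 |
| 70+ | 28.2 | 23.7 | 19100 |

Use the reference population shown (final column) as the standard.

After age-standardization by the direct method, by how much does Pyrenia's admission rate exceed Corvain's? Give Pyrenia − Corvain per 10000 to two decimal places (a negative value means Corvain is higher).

Standard total = 152700; weights = 0.3026, 0.3294, 0.2430, 0.1251.
Pyrenia: 0.3026×29.3 + 0.3294×15.0 + 0.2430×11.4 + 0.1251×28.2 = 20.1029 per 10000.
Corvain: 0.3026×22.4 + 0.3294×13.6 + 0.2430×11.4 + 0.1251×23.7 = 16.9913 per 10000.
Difference = 20.1029 − 16.9913 = 3.1117.

3.11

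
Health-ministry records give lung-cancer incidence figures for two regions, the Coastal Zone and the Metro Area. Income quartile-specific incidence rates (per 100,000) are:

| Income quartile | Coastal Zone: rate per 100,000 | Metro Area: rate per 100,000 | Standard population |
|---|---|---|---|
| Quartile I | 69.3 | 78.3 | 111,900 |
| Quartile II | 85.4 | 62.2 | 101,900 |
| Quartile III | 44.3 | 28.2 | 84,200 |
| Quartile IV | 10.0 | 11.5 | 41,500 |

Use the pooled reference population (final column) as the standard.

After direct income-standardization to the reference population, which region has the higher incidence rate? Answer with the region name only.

Standard total = 339,500; weights = 0.3296, 0.3001, 0.2480, 0.1222.
The Coastal Zone: 0.3296×69.3 + 0.3001×85.4 + 0.2480×44.3 + 0.1222×10.0 = 60.6833 per 100,000.
The Metro Area: 0.3296×78.3 + 0.3001×62.2 + 0.2480×28.2 + 0.1222×11.5 = 52.8767 per 100,000.

Coastal Zone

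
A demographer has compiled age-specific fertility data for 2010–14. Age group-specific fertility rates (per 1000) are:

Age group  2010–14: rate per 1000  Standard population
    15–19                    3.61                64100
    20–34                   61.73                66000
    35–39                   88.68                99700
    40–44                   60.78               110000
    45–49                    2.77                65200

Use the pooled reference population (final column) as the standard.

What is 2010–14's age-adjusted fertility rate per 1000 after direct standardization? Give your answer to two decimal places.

Standard total = 405000; weights = 0.1583, 0.1630, 0.2462, 0.2716, 0.1610.
Standardized rate: 0.1583×3.61 + 0.1630×61.73 + 0.2462×88.68 + 0.2716×60.78 + 0.1610×2.77 = 49.4158 per 1000.

49.42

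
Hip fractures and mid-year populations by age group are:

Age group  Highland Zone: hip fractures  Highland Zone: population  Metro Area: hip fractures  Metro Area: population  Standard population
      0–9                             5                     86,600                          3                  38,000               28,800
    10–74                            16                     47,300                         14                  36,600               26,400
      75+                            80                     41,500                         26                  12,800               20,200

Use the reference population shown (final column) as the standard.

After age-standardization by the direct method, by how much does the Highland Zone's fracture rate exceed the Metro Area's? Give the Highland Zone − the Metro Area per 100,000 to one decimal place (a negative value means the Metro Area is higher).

-5.1

Age-specific rates per 100,000 for the Highland Zone: 5.77, 33.83, 192.77.
For the Metro Area: 7.89, 38.25, 203.12.
Standard total = 75,400; weights = 0.3820, 0.3501, 0.2679.
The Highland Zone: 0.3820×5.77 + 0.3501×33.83 + 0.2679×192.77 = 65.6934 per 100,000.
The Metro Area: 0.3820×7.89 + 0.3501×38.25 + 0.2679×203.12 = 70.8267 per 100,000.
Difference = 65.6934 − 70.8267 = -5.1333.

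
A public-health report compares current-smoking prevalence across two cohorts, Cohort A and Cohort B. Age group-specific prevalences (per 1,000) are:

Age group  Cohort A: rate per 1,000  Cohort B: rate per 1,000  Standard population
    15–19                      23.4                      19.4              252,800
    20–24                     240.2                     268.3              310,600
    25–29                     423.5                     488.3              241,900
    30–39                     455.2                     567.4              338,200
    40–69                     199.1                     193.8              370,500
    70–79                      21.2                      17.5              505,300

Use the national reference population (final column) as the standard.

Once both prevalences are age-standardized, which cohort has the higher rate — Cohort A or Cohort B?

Standard total = 2,019,300; weights = 0.1252, 0.1538, 0.1198, 0.1675, 0.1835, 0.2502.
Cohort A: 0.1252×23.4 + 0.1538×240.2 + 0.1198×423.5 + 0.1675×455.2 + 0.1835×199.1 + 0.2502×21.2 = 208.6831 per 1,000.
Cohort B: 0.1252×19.4 + 0.1538×268.3 + 0.1198×488.3 + 0.1675×567.4 + 0.1835×193.8 + 0.2502×17.5 = 237.1606 per 1,000.

Cohort B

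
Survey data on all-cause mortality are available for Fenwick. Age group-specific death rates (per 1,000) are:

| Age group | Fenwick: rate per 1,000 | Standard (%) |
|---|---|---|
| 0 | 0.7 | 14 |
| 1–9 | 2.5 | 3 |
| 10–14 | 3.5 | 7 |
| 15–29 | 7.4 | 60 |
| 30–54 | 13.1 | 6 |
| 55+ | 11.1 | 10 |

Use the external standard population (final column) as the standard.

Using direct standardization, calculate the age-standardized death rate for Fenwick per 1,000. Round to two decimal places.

Standard weights: 0.14, 0.03, 0.07, 0.60, 0.06, 0.10.
Standardized rate: 0.1400×0.7 + 0.0300×2.5 + 0.0700×3.5 + 0.6000×7.4 + 0.0600×13.1 + 0.1000×11.1 = 6.7540 per 1,000.

6.75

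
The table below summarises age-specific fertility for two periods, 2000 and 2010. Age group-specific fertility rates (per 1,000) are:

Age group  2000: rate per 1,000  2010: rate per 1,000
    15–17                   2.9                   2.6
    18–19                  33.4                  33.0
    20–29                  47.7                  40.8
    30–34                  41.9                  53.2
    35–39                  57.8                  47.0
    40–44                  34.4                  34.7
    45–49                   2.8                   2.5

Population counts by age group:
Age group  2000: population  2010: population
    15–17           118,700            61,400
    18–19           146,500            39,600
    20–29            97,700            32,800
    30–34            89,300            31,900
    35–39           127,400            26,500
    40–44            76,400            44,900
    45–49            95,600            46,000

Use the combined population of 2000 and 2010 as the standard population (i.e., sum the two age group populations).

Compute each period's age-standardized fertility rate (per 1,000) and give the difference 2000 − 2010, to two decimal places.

Combined standard total = 1,034,700; weights = 0.1741, 0.1799, 0.1261, 0.1171, 0.1487, 0.1172, 0.1369.
2000: 0.1741×2.9 + 0.1799×33.4 + 0.1261×47.7 + 0.1171×41.9 + 0.1487×57.8 + 0.1172×34.4 + 0.1369×2.8 = 30.4492 per 1,000.
2010: 0.1741×2.6 + 0.1799×33.0 + 0.1261×40.8 + 0.1171×53.2 + 0.1487×47.0 + 0.1172×34.7 + 0.1369×2.5 = 29.1661 per 1,000.
Difference = 30.4492 − 29.1661 = 1.2830.

1.28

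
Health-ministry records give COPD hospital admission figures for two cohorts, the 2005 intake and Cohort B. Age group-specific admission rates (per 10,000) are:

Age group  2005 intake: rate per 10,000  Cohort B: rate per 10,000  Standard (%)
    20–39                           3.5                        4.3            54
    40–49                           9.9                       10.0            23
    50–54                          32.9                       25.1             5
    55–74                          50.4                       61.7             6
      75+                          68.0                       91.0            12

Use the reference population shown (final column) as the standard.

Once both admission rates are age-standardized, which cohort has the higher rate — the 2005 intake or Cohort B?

Cohort B

Standard weights: 0.54, 0.23, 0.05, 0.06, 0.12.
The 2005 intake: 0.5400×3.5 + 0.2300×9.9 + 0.0500×32.9 + 0.0600×50.4 + 0.1200×68.0 = 16.9960 per 10,000.
Cohort B: 0.5400×4.3 + 0.2300×10.0 + 0.0500×25.1 + 0.0600×61.7 + 0.1200×91.0 = 20.4990 per 10,000.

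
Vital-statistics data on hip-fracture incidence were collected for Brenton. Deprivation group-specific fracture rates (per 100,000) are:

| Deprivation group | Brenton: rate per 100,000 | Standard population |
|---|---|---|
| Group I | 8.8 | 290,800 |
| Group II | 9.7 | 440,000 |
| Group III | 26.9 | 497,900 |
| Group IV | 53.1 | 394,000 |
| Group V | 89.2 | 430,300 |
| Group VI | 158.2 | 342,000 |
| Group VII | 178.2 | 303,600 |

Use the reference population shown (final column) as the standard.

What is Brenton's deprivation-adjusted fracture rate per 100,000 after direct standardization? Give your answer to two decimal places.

Standard total = 2,698,600; weights = 0.1078, 0.1630, 0.1845, 0.1460, 0.1595, 0.1267, 0.1125.
Standardized rate: 0.1078×8.8 + 0.1630×9.7 + 0.1845×26.9 + 0.1460×53.1 + 0.1595×89.2 + 0.1267×158.2 + 0.1125×178.2 = 69.5659 per 100,000.

69.57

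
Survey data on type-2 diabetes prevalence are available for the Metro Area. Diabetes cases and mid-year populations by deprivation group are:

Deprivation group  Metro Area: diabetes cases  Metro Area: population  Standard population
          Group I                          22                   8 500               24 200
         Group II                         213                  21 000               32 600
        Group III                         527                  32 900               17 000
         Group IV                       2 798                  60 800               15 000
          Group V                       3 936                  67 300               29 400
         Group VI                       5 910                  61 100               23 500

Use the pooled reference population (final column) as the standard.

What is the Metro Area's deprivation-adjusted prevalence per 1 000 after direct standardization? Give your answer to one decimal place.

37.7

Deprivation-specific rates per 1 000 for the Metro Area: 2.588, 10.143, 16.018, 46.020, 58.484, 96.727.
Standard total = 141 700; weights = 0.1708, 0.2301, 0.1200, 0.1059, 0.2075, 0.1658.
Standardized rate: 0.1708×2.588 + 0.2301×10.143 + 0.1200×16.018 + 0.1059×46.020 + 0.2075×58.484 + 0.1658×96.727 = 37.7446 per 1 000.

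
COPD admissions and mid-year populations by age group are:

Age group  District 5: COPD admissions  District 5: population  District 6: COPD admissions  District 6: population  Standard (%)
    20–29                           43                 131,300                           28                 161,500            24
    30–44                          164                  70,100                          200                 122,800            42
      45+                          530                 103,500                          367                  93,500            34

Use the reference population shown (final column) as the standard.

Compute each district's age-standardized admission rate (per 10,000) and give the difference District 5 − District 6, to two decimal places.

Age-specific rates per 10,000 for District 5: 3.27, 23.40, 51.21.
For District 6: 1.73, 16.29, 39.25.
Standard weights: 0.24, 0.42, 0.34.
District 5: 0.2400×3.27 + 0.4200×23.40 + 0.3400×51.21 = 28.0226 per 10,000.
District 6: 0.2400×1.73 + 0.4200×16.29 + 0.3400×39.25 = 20.6019 per 10,000.
Difference = 28.0226 − 20.6019 = 7.4206.

7.42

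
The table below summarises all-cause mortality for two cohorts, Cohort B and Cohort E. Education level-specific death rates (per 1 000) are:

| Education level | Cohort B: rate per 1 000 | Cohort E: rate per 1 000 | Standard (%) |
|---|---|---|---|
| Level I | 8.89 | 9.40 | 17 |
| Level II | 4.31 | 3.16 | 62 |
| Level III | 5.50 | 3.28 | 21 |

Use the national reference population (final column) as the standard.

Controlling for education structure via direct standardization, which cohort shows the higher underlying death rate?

Cohort B

Standard weights: 0.17, 0.62, 0.21.
Cohort B: 0.1700×8.89 + 0.6200×4.31 + 0.2100×5.50 = 5.3385 per 1 000.
Cohort E: 0.1700×9.40 + 0.6200×3.16 + 0.2100×3.28 = 4.2460 per 1 000.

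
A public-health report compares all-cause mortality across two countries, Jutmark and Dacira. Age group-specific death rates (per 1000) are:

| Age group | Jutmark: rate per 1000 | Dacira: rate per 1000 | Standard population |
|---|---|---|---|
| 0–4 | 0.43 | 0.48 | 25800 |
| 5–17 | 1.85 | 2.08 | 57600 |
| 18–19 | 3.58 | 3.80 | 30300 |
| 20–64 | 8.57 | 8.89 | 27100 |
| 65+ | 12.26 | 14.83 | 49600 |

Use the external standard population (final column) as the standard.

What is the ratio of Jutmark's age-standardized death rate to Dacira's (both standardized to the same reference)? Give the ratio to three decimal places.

Standard total = 190400; weights = 0.1355, 0.3025, 0.1591, 0.1423, 0.2605.
Jutmark: 0.1355×0.43 + 0.3025×1.85 + 0.1591×3.58 + 0.1423×8.57 + 0.2605×12.26 = 5.6012 per 1000.
Dacira: 0.1355×0.48 + 0.3025×2.08 + 0.1591×3.80 + 0.1423×8.89 + 0.2605×14.83 = 6.4276 per 1000.
Ratio = 5.6012 ÷ 6.4276 = 0.87143.

0.871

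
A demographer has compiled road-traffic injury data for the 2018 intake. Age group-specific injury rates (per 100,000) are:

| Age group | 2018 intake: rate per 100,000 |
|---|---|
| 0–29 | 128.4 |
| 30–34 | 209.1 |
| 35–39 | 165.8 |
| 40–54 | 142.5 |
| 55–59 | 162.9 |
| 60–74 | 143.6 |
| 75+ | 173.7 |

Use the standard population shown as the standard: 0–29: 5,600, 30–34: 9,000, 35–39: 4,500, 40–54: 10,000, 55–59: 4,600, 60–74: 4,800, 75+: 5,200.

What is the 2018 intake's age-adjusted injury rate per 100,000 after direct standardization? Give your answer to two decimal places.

Standard total = 43,700; weights = 0.1281, 0.2059, 0.1030, 0.2288, 0.1053, 0.1098, 0.1190.
Standardized rate: 0.1281×128.4 + 0.2059×209.1 + 0.1030×165.8 + 0.2288×142.5 + 0.1053×162.9 + 0.1098×143.6 + 0.1190×173.7 = 162.7895 per 100,000.

162.79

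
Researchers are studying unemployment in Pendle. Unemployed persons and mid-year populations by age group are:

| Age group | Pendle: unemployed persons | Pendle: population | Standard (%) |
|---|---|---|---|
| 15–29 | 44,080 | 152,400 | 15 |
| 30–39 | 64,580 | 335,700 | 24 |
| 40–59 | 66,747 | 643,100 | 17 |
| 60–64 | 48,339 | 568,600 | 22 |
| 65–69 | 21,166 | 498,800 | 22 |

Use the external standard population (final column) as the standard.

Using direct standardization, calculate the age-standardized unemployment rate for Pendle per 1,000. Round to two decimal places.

135.24

Age-specific rates per 1,000 for Pendle: 289.239, 192.374, 103.789, 85.014, 42.434.
Standard weights: 0.15, 0.24, 0.17, 0.22, 0.22.
Standardized rate: 0.1500×289.239 + 0.2400×192.374 + 0.1700×103.789 + 0.2200×85.014 + 0.2200×42.434 = 135.2384 per 1,000.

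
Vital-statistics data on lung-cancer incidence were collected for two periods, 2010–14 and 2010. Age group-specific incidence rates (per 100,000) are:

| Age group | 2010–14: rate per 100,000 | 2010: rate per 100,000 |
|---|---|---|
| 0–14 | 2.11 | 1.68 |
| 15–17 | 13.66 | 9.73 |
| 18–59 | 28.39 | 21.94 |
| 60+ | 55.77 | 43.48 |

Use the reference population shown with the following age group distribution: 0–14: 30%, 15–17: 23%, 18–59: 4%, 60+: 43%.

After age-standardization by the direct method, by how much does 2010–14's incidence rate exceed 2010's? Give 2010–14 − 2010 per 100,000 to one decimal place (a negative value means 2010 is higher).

6.6

Standard weights: 0.30, 0.23, 0.04, 0.43.
2010–14: 0.3000×2.11 + 0.2300×13.66 + 0.0400×28.39 + 0.4300×55.77 = 28.8915 per 100,000.
2010: 0.3000×1.68 + 0.2300×9.73 + 0.0400×21.94 + 0.4300×43.48 = 22.3159 per 100,000.
Difference = 28.8915 − 22.3159 = 6.5756.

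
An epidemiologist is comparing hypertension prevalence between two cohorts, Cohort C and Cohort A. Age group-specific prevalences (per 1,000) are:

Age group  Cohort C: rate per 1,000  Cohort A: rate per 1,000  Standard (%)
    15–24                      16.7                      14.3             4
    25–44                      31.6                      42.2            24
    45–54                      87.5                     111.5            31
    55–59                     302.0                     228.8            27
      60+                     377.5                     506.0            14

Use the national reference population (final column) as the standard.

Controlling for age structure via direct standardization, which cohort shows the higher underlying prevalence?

Cohort A

Standard weights: 0.04, 0.24, 0.31, 0.27, 0.14.
Cohort C: 0.0400×16.7 + 0.2400×31.6 + 0.3100×87.5 + 0.2700×302.0 + 0.1400×377.5 = 169.7670 per 1,000.
Cohort A: 0.0400×14.3 + 0.2400×42.2 + 0.3100×111.5 + 0.2700×228.8 + 0.1400×506.0 = 177.8810 per 1,000.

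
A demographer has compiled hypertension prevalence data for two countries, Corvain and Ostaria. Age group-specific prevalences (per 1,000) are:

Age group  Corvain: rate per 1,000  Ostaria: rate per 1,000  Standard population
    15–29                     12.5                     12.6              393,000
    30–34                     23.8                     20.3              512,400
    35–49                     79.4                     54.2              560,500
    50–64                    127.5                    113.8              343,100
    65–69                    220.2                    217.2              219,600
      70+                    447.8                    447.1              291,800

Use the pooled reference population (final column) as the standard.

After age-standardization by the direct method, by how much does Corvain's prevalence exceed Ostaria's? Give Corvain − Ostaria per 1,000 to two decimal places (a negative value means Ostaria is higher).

9.24

Standard total = 2,320,400; weights = 0.1694, 0.2208, 0.2416, 0.1479, 0.0946, 0.1258.
Corvain: 0.1694×12.5 + 0.2208×23.8 + 0.2416×79.4 + 0.1479×127.5 + 0.0946×220.2 + 0.1258×447.8 = 122.5567 per 1,000.
Ostaria: 0.1694×12.6 + 0.2208×20.3 + 0.2416×54.2 + 0.1479×113.8 + 0.0946×217.2 + 0.1258×447.1 = 113.3159 per 1,000.
Difference = 122.5567 − 113.3159 = 9.2407.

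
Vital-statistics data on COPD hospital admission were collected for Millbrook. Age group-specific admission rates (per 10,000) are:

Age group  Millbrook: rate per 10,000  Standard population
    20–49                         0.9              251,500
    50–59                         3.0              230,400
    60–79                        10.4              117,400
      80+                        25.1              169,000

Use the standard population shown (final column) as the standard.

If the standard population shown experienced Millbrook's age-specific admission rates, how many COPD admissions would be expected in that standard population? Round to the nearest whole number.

638

Expected COPD admissions = Σ (standard pop × age-specific rate ÷ 10,000)
= 251,500×0.9/10,000 + 230,400×3.0/10,000 + 117,400×10.4/10,000 + 169,000×25.1/10,000
= 22.64 + 69.12 + 122.10 + 424.19 = 638.04.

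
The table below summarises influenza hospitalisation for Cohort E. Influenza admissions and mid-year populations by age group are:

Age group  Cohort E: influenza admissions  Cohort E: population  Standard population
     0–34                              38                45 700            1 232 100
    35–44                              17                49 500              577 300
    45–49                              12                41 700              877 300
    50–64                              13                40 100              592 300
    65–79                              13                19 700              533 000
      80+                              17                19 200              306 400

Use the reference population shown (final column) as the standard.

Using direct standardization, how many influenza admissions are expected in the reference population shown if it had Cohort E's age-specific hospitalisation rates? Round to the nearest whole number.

2290

Age-specific rates per 100 000 for Cohort E: 83.15, 34.34, 28.78, 32.42, 65.99, 88.54.
Expected influenza admissions = Σ (standard pop × age-specific rate ÷ 100 000)
= 1 232 100×83.15/100 000 + 577 300×34.34/100 000 + 877 300×28.78/100 000 + 592 300×32.42/100 000 + 533 000×65.99/100 000 + 306 400×88.54/100 000
= 1024.50 + 198.26 + 252.46 + 192.02 + 351.73 + 271.29 = 2290.26.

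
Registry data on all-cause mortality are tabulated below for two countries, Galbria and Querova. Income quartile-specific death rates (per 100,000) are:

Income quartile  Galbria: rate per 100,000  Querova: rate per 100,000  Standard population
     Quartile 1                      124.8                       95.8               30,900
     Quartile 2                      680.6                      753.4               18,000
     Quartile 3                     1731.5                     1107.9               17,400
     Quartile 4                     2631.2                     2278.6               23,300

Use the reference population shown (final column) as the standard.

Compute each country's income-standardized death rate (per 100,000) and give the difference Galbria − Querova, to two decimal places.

Standard total = 89,600; weights = 0.3449, 0.2009, 0.1942, 0.2600.
Galbria: 0.3449×124.8 + 0.2009×680.6 + 0.1942×1731.5 + 0.2600×2631.2 = 1200.2475 per 100,000.
Querova: 0.3449×95.8 + 0.2009×753.4 + 0.1942×1107.9 + 0.2600×2278.6 = 992.0788 per 100,000.
Difference = 1200.2475 − 992.0788 = 208.1687.

208.17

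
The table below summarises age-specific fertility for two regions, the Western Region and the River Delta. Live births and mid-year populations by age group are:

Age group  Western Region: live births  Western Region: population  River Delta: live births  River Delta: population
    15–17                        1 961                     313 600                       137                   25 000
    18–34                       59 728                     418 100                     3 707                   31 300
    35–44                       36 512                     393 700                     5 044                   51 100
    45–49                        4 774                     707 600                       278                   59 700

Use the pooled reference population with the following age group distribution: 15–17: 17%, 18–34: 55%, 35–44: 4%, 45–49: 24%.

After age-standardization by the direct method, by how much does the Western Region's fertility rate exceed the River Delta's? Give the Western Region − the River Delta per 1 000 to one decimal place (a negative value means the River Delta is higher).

Age-specific rates per 1 000 for the Western Region: 6.253, 142.856, 92.741, 6.747.
For the River Delta: 5.480, 118.435, 98.708, 4.657.
Standard weights: 0.17, 0.55, 0.04, 0.24.
The Western Region: 0.1700×6.253 + 0.5500×142.856 + 0.0400×92.741 + 0.2400×6.747 = 84.9626 per 1 000.
The River Delta: 0.1700×5.480 + 0.5500×118.435 + 0.0400×98.708 + 0.2400×4.657 = 71.1365 per 1 000.
Difference = 84.9626 − 71.1365 = 13.8261.

13.8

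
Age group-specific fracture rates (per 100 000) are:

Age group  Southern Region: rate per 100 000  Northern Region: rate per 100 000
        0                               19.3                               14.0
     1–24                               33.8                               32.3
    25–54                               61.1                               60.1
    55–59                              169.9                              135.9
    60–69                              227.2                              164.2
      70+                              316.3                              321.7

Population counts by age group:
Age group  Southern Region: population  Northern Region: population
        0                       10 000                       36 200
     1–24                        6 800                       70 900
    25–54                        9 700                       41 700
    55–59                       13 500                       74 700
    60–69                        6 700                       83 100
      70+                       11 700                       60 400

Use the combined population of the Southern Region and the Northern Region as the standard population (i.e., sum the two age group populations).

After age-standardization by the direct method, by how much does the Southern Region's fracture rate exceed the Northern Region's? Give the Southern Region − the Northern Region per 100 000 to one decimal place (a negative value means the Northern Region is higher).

20.4

Combined standard total = 425 400; weights = 0.1086, 0.1827, 0.1208, 0.2073, 0.2111, 0.1695.
The Southern Region: 0.1086×19.3 + 0.1827×33.8 + 0.1208×61.1 + 0.2073×169.9 + 0.2111×227.2 + 0.1695×316.3 = 152.4481 per 100 000.
The Northern Region: 0.1086×14.0 + 0.1827×32.3 + 0.1208×60.1 + 0.2073×135.9 + 0.2111×164.2 + 0.1695×321.7 = 132.0446 per 100 000.
Difference = 152.4481 − 132.0446 = 20.4035.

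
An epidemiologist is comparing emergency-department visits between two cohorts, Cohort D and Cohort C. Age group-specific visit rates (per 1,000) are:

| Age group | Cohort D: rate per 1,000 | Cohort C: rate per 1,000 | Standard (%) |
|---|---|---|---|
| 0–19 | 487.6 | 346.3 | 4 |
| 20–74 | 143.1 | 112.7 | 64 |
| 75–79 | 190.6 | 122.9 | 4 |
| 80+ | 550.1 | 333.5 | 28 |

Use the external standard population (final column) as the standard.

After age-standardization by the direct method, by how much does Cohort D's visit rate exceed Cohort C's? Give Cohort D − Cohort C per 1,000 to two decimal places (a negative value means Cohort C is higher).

88.46

Standard weights: 0.04, 0.64, 0.04, 0.28.
Cohort D: 0.0400×487.6 + 0.6400×143.1 + 0.0400×190.6 + 0.2800×550.1 = 272.7400 per 1,000.
Cohort C: 0.0400×346.3 + 0.6400×112.7 + 0.0400×122.9 + 0.2800×333.5 = 184.2760 per 1,000.
Difference = 272.7400 − 184.2760 = 88.4640.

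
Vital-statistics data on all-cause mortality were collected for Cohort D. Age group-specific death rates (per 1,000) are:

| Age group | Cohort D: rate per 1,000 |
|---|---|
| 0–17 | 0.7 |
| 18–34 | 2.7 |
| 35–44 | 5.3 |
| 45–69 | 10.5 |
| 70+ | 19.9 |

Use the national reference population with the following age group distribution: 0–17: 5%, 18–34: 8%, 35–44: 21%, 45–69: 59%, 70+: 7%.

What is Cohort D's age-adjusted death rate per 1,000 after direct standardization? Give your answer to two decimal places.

Standard weights: 0.05, 0.08, 0.21, 0.59, 0.07.
Standardized rate: 0.0500×0.7 + 0.0800×2.7 + 0.2100×5.3 + 0.5900×10.5 + 0.0700×19.9 = 8.9520 per 1,000.

8.95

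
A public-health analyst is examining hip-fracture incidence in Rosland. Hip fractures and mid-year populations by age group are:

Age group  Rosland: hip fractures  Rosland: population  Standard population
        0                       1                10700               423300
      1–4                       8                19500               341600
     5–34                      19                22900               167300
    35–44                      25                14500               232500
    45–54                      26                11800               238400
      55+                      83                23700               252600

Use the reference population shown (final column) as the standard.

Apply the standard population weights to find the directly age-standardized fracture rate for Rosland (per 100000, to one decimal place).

128.6

Age-specific rates per 100000 for Rosland: 9.35, 41.03, 82.97, 172.41, 220.34, 350.21.
Standard total = 1655700; weights = 0.2557, 0.2063, 0.1010, 0.1404, 0.1440, 0.1526.
Standardized rate: 0.2557×9.35 + 0.2063×41.03 + 0.1010×82.97 + 0.1404×172.41 + 0.1440×220.34 + 0.1526×350.21 = 128.6039 per 100000.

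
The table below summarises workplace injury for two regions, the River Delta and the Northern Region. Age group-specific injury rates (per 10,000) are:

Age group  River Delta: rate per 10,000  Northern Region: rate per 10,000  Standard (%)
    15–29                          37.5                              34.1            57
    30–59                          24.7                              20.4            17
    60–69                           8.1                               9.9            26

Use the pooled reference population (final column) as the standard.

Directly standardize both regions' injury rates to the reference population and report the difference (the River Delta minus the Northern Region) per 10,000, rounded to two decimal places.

2.20

Standard weights: 0.57, 0.17, 0.26.
The River Delta: 0.5700×37.5 + 0.1700×24.7 + 0.2600×8.1 = 27.6800 per 10,000.
The Northern Region: 0.5700×34.1 + 0.1700×20.4 + 0.2600×9.9 = 25.4790 per 10,000.
Difference = 27.6800 − 25.4790 = 2.2010.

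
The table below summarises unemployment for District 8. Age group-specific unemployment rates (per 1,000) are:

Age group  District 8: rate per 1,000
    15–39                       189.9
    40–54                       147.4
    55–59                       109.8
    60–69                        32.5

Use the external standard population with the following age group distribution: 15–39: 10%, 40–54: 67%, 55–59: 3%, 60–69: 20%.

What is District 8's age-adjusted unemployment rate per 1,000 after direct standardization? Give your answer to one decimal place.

127.5

Standard weights: 0.10, 0.67, 0.03, 0.20.
Standardized rate: 0.1000×189.9 + 0.6700×147.4 + 0.0300×109.8 + 0.2000×32.5 = 127.5420 per 1,000.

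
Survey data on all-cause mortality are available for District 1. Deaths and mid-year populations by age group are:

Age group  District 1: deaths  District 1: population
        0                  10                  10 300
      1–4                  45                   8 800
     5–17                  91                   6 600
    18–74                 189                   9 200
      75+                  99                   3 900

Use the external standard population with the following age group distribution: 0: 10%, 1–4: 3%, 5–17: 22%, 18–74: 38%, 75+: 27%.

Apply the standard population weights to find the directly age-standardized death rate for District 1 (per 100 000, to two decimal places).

1794.42

Age-specific rates per 100 000 for District 1: 97.09, 511.36, 1378.79, 2054.35, 2538.46.
Standard weights: 0.10, 0.03, 0.22, 0.38, 0.27.
Standardized rate: 0.1000×97.09 + 0.0300×511.36 + 0.2200×1378.79 + 0.3800×2054.35 + 0.2700×2538.46 = 1794.4198 per 100 000.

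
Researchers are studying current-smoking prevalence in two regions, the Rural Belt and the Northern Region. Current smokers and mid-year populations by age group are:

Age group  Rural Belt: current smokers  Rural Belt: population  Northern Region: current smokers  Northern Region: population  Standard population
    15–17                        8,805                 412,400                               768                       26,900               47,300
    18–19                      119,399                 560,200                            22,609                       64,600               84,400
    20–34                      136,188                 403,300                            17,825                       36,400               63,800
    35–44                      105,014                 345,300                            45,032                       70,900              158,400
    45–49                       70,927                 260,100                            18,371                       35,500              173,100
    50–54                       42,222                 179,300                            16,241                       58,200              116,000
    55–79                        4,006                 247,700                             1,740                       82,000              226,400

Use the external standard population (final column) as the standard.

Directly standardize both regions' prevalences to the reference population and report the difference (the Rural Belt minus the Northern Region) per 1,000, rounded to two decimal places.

-141.01

Age-specific rates per 1,000 for the Rural Belt: 21.351, 213.136, 337.684, 304.124, 272.691, 235.482, 16.173.
For the Northern Region: 28.550, 349.985, 489.698, 635.148, 517.493, 279.055, 21.220.
Standard total = 869,400; weights = 0.0544, 0.0971, 0.0734, 0.1822, 0.1991, 0.1334, 0.2604.
The Rural Belt: 0.0544×21.351 + 0.0971×213.136 + 0.0734×337.684 + 0.1822×304.124 + 0.1991×272.691 + 0.1334×235.482 + 0.2604×16.173 = 191.9674 per 1,000.
The Northern Region: 0.0544×28.550 + 0.0971×349.985 + 0.0734×489.698 + 0.1822×635.148 + 0.1991×517.493 + 0.1334×279.055 + 0.2604×21.220 = 332.9788 per 1,000.
Difference = 191.9674 − 332.9788 = -141.0115.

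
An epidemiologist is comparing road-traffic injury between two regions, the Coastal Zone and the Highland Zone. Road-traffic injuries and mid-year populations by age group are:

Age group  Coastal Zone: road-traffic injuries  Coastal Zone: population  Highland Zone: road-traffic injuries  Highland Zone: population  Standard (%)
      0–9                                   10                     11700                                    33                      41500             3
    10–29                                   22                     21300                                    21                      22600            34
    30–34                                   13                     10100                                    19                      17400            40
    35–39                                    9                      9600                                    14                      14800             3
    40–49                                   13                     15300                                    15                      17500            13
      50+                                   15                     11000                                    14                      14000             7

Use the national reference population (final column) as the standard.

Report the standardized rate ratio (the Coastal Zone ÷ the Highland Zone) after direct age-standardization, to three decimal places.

1.141

Age-specific rates per 100000 for the Coastal Zone: 85.47, 103.29, 128.71, 93.75, 84.97, 136.36.
For the Highland Zone: 79.52, 92.92, 109.20, 94.59, 85.71, 100.00.
Standard weights: 0.03, 0.34, 0.40, 0.03, 0.13, 0.07.
The Coastal Zone: 0.0300×85.47 + 0.3400×103.29 + 0.4000×128.71 + 0.0300×93.75 + 0.1300×84.97 + 0.0700×136.36 = 112.5703 per 100000.
The Highland Zone: 0.0300×79.52 + 0.3400×92.92 + 0.4000×109.20 + 0.0300×94.59 + 0.1300×85.71 + 0.0700×100.00 = 98.6373 per 100000.
Ratio = 112.5703 ÷ 98.6373 = 1.14125.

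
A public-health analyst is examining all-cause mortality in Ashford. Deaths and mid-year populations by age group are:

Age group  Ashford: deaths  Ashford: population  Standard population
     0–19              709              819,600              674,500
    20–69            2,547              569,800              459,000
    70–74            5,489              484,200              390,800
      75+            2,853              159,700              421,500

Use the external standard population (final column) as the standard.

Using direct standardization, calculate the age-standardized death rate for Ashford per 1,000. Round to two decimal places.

Age-specific rates per 1,000 for Ashford: 0.865, 4.470, 11.336, 17.865.
Standard total = 1,945,800; weights = 0.3466, 0.2359, 0.2008, 0.2166.
Standardized rate: 0.3466×0.865 + 0.2359×4.470 + 0.2008×11.336 + 0.2166×17.865 = 7.5010 per 1,000.

7.50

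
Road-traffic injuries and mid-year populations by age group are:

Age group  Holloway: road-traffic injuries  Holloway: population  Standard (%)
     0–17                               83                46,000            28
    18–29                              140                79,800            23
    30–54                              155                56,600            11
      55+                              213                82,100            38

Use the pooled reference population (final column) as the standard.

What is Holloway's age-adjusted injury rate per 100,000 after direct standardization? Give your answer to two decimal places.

Age-specific rates per 100,000 for Holloway: 180.43, 175.44, 273.85, 259.44.
Standard weights: 0.28, 0.23, 0.11, 0.38.
Standardized rate: 0.2800×180.43 + 0.2300×175.44 + 0.1100×273.85 + 0.3800×259.44 = 219.5834 per 100,000.

219.58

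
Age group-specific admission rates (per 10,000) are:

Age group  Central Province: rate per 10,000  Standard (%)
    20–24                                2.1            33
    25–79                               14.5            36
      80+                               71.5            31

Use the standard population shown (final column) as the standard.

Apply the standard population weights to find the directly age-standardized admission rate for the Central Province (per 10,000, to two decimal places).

Standard weights: 0.33, 0.36, 0.31.
Standardized rate: 0.3300×2.1 + 0.3600×14.5 + 0.3100×71.5 = 28.0780 per 10,000.

28.08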